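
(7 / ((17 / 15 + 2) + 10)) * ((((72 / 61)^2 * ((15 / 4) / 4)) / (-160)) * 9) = -229635 / 5864296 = -0.04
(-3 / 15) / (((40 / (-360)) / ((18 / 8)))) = 81 / 20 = 4.05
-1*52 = -52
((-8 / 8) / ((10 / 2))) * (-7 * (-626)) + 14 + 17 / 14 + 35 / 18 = -270661 / 315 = -859.24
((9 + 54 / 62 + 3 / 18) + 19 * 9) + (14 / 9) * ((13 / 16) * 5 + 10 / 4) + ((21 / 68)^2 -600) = -58578767 / 143344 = -408.66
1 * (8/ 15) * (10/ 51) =16/ 153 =0.10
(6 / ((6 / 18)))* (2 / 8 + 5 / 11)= 279 / 22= 12.68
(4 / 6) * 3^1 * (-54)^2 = 5832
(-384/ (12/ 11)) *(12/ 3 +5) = -3168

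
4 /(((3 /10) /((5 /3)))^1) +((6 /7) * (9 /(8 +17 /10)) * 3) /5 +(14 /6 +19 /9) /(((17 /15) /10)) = 6432172 /103887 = 61.92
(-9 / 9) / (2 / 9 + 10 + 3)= -9 / 119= -0.08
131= 131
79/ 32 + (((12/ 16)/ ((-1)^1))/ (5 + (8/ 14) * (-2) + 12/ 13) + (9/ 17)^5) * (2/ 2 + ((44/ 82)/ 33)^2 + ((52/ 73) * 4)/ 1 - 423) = 2549145613697231/ 50179654667808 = 50.80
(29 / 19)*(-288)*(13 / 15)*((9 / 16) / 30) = -3393 / 475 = -7.14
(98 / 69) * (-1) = -98 / 69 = -1.42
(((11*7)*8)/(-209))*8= -23.58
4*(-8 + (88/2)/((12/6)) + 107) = 484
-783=-783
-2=-2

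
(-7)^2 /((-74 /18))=-441 /37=-11.92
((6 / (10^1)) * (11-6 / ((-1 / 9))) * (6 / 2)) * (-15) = -1755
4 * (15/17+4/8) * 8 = 752/17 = 44.24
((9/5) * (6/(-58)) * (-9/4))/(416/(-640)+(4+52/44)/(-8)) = -5346/16559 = -0.32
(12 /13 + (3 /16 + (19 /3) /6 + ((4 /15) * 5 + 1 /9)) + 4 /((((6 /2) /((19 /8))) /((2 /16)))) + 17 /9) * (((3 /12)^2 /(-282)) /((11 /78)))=-2759 /297792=-0.01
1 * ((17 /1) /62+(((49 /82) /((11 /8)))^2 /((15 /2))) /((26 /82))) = 21209299 /59978490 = 0.35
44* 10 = 440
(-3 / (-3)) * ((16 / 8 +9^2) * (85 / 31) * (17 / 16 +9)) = 1135855 / 496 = 2290.03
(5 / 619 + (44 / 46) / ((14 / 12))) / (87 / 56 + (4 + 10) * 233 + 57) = 660104 / 2647384387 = 0.00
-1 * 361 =-361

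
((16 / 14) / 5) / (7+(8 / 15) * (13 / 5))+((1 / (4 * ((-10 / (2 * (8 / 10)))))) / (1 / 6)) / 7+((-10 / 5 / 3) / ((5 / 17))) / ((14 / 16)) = -857762 / 330225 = -2.60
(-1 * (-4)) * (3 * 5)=60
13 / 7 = 1.86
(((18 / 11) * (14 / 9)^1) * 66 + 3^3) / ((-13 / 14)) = -210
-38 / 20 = -1.90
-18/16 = -9/8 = -1.12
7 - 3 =4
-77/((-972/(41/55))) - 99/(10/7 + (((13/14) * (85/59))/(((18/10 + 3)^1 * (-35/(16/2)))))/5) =-8338806007/119356740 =-69.86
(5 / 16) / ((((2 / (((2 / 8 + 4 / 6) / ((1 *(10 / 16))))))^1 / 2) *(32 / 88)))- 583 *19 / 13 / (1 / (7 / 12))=-618739 / 1248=-495.78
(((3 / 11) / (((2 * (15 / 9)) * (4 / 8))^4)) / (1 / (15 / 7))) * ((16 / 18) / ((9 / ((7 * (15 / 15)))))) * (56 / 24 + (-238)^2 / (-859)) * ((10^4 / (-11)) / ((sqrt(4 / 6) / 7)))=1101535680 * sqrt(6) / 103939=25959.46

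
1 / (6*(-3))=-1 / 18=-0.06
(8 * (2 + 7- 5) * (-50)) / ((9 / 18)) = -3200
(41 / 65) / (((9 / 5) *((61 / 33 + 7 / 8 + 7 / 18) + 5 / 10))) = 3608 / 37193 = 0.10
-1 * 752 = -752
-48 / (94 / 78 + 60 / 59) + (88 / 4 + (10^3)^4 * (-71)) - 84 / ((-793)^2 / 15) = -228286650526998724848118 / 3215304937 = -70999999999999.60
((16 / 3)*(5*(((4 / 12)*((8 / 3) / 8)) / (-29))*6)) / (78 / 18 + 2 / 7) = -1120 / 8439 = -0.13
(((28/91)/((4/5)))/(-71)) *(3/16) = -15/14768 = -0.00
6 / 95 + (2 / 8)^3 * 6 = 477 / 3040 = 0.16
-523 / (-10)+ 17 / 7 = 3831 / 70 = 54.73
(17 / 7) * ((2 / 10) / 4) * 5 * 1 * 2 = 17 / 14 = 1.21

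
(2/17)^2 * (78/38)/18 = 26/16473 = 0.00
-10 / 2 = -5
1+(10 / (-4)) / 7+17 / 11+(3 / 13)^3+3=1759561 / 338338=5.20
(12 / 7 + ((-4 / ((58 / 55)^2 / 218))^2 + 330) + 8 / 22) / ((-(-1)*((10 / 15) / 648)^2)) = 31653482376151133280 / 54460637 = 581217630196.85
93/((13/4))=28.62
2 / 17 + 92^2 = 143890 / 17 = 8464.12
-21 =-21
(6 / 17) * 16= 96 / 17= 5.65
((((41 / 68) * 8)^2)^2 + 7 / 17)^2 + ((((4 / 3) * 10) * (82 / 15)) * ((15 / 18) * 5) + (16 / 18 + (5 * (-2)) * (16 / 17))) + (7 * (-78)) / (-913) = 50517666698803122673 / 171959396678091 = 293776.72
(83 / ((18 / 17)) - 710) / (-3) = 11369 / 54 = 210.54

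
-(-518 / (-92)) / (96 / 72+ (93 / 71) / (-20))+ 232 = 28268066 / 124223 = 227.56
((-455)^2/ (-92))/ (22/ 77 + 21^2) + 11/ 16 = -5015183/ 1136752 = -4.41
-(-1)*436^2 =190096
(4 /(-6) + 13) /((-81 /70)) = -2590 /243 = -10.66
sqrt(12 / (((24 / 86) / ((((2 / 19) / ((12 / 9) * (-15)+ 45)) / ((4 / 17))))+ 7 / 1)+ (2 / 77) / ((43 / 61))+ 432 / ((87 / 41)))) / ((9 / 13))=26 * sqrt(1808259939242295) / 3323349495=0.33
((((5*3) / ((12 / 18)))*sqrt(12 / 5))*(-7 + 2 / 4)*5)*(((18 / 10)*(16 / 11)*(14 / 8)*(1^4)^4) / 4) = -7371*sqrt(15) / 22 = -1297.63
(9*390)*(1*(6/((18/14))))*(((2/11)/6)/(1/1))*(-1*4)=-21840/11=-1985.45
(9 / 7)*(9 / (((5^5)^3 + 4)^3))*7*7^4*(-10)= -72030 / 1052655905243699197470205801507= -0.00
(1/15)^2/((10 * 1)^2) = 1/22500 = 0.00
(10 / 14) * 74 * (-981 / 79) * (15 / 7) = -5444550 / 3871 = -1406.50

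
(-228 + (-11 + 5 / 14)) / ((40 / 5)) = -3341 / 112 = -29.83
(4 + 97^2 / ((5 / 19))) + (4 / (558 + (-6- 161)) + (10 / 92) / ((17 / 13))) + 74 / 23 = 139827507 / 3910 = 35761.51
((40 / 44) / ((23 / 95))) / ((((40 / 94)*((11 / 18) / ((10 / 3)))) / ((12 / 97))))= 1607400 / 269951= 5.95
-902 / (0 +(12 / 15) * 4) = -2255 / 8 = -281.88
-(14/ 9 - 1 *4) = 22/ 9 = 2.44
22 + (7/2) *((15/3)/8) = 387/16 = 24.19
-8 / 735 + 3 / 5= 433 / 735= 0.59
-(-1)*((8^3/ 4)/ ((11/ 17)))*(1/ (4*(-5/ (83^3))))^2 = 44463890778184/ 275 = 161686875557.03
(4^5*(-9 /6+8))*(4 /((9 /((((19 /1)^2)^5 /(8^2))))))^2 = 977339309896194913027245626 /81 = 12065917406125863123793160.00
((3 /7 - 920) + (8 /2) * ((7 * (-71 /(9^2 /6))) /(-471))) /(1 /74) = -6055530778 /89019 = -68025.15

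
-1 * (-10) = 10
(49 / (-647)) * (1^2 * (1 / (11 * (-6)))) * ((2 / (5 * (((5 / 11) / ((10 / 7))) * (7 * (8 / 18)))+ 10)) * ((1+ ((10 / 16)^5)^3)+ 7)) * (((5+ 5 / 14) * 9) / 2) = 798068076308694135 / 26952917869905575936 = 0.03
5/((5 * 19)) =1/19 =0.05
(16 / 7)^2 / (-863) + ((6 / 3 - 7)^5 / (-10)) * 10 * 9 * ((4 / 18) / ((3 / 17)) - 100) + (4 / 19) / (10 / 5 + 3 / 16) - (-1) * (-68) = -33469657466398 / 12051795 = -2777151.24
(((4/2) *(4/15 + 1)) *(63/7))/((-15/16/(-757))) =460256/25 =18410.24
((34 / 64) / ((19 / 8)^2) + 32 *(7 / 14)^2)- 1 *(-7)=5449 / 361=15.09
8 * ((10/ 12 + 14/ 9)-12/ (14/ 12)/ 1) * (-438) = 581080/ 21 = 27670.48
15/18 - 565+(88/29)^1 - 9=-99203/174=-570.13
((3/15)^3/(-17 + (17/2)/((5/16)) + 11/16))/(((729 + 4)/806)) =0.00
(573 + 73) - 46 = 600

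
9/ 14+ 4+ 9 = 13.64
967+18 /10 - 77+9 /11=49094 /55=892.62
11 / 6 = 1.83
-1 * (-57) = 57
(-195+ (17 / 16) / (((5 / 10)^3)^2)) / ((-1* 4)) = 127 / 4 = 31.75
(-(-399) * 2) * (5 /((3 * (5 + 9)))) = 95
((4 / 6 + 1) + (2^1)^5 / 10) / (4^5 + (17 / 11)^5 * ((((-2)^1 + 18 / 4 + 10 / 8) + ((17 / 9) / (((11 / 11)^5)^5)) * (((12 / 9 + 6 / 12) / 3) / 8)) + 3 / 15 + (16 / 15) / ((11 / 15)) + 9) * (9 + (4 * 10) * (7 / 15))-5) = 0.00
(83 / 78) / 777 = 0.00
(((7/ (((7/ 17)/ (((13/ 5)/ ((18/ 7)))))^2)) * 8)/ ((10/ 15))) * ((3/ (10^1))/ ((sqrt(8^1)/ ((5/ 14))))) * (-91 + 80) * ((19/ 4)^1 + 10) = -3113.02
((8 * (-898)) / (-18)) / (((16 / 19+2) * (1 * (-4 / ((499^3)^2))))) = -131705289016965665531 / 243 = -541997074143891627.70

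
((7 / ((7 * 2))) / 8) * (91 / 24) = 91 / 384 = 0.24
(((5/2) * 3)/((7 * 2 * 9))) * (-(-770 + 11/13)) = 16665/364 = 45.78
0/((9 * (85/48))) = 0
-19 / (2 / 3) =-57 / 2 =-28.50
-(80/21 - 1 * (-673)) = -676.81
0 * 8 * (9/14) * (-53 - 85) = 0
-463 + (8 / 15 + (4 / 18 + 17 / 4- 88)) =-545.99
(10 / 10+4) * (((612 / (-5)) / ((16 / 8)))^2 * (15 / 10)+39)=141429 / 5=28285.80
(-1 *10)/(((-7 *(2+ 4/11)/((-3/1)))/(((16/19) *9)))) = -23760/1729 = -13.74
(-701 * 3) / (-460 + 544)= -701 / 28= -25.04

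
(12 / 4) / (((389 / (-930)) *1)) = -2790 / 389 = -7.17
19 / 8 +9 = 91 / 8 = 11.38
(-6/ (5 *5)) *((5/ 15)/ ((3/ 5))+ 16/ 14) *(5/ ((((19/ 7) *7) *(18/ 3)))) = -107/ 5985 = -0.02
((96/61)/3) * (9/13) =288/793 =0.36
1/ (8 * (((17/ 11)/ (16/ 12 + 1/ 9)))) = 143/ 1224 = 0.12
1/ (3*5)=1/ 15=0.07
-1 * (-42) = 42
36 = 36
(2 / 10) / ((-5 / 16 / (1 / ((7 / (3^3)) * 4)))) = -108 / 175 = -0.62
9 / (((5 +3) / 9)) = 81 / 8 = 10.12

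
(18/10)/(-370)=-9/1850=-0.00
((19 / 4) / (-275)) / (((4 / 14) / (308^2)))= -5734.96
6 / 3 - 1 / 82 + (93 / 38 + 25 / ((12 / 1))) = 60935 / 9348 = 6.52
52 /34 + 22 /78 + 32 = 22417 /663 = 33.81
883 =883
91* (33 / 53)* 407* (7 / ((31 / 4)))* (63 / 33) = 65333268 / 1643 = 39764.62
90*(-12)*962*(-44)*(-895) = -40914244800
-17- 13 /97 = -1662 /97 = -17.13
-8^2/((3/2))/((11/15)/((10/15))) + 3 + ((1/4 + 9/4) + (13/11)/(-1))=-34.47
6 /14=3 /7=0.43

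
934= 934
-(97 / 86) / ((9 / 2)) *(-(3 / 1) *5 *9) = 1455 / 43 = 33.84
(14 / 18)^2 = 49 / 81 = 0.60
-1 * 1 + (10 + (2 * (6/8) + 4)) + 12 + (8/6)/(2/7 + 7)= 8165/306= 26.68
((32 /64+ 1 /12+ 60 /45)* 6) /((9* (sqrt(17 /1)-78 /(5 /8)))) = -11960 /1166853-575* sqrt(17) /7001118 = -0.01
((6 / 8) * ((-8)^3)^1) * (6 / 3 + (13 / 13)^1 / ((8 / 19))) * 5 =-8400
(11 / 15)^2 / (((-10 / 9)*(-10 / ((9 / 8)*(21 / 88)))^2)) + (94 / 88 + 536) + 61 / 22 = 608076407069 / 1126400000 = 539.84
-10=-10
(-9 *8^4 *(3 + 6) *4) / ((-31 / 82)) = 108822528 / 31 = 3510404.13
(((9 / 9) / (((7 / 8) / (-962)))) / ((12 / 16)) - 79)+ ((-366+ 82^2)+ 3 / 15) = 505396 / 105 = 4813.30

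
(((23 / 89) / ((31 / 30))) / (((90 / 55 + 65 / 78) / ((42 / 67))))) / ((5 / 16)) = 6120576 / 30131039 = 0.20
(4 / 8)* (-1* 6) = -3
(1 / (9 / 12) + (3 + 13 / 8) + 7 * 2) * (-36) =-1437 / 2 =-718.50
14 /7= 2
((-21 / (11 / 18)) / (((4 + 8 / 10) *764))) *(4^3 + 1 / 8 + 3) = -0.63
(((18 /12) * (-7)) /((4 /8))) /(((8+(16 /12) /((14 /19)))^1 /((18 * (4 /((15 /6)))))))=-31752 /515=-61.65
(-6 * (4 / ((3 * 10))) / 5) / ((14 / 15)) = -6 / 35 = -0.17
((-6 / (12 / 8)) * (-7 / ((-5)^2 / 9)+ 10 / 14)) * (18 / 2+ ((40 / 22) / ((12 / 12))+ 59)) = 970752 / 1925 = 504.29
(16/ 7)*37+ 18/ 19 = 11374/ 133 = 85.52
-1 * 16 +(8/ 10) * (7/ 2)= -66/ 5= -13.20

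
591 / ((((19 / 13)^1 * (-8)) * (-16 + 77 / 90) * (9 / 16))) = 5.93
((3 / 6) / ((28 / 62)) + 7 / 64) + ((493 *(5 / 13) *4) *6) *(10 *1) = 45508.91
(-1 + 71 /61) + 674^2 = 27710846 /61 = 454276.16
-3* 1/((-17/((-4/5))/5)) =-0.71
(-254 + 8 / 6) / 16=-379 / 24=-15.79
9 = 9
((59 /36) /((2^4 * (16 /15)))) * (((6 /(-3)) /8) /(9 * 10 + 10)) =-59 /245760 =-0.00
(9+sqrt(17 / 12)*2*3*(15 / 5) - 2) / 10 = 7 / 10+3*sqrt(51) / 10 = 2.84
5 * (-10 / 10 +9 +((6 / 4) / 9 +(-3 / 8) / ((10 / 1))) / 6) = 11551 / 288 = 40.11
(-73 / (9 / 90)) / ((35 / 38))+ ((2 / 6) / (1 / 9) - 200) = -989.57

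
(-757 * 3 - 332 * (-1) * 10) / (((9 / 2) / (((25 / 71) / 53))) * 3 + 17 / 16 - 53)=419600 / 792033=0.53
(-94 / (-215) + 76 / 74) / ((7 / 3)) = 4992 / 7955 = 0.63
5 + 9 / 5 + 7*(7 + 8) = 559 / 5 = 111.80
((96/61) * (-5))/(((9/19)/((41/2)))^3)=-9454582780/14823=-637831.94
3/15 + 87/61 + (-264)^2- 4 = 69693.63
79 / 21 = 3.76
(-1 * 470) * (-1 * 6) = 2820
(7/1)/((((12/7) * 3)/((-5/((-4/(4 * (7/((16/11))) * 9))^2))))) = -13073445/1024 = -12767.04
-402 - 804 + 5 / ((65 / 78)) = -1200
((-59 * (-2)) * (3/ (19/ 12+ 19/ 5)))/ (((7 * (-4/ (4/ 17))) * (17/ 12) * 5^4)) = -50976/ 81678625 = -0.00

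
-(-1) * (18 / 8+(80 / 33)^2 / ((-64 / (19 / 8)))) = 8851 / 4356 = 2.03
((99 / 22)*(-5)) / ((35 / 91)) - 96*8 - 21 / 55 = -90957 / 110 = -826.88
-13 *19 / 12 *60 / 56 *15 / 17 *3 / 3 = -18525 / 952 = -19.46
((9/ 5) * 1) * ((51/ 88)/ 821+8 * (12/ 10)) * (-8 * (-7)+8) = 1106.00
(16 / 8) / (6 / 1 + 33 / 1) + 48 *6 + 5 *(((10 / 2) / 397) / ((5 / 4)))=4460678 / 15483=288.10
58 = 58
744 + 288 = 1032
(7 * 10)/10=7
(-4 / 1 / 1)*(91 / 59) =-364 / 59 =-6.17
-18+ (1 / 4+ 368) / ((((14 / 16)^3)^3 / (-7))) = -49529444754 / 5764801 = -8591.70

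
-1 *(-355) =355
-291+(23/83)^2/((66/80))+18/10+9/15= -327941491/1136685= -288.51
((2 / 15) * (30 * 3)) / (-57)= -4 / 19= -0.21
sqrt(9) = 3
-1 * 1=-1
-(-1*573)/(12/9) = 1719/4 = 429.75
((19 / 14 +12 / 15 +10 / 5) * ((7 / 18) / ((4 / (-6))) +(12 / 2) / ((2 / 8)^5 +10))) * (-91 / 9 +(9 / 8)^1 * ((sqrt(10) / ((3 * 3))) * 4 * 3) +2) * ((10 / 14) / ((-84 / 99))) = 14452321 / 30655968 - 1781793 * sqrt(10) / 20437312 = 0.20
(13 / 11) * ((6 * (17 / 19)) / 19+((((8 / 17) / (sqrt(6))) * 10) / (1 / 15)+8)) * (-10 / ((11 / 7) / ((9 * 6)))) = -9828000 * sqrt(6) / 2057 - 146928600 / 43681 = -15066.92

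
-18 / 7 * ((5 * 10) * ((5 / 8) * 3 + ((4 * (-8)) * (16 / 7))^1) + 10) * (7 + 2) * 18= 72531855 / 49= 1480241.94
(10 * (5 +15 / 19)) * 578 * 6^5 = 260209515.79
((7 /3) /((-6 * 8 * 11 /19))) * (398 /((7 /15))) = -18905 /264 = -71.61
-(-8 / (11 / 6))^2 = -2304 / 121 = -19.04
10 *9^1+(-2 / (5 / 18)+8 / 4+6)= 454 / 5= 90.80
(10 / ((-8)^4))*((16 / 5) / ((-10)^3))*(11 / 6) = -11 / 768000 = -0.00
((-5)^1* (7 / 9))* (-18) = 70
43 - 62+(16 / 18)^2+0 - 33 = -4148 / 81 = -51.21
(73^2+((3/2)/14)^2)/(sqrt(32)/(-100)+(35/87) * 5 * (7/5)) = 790571642625 * sqrt(2)/29400381808+1135878796875/600007792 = 1931.13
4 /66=2 /33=0.06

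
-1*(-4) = 4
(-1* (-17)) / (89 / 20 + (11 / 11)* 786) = 340 / 15809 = 0.02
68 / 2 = 34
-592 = -592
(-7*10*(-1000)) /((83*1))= 70000 /83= 843.37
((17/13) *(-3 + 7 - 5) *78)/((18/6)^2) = -34/3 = -11.33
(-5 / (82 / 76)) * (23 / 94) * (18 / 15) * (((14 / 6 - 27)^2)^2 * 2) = -52416534848 / 52029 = -1007448.44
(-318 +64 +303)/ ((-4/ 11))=-539/ 4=-134.75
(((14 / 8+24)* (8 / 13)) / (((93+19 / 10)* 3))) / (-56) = -515 / 518154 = -0.00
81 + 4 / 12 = 244 / 3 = 81.33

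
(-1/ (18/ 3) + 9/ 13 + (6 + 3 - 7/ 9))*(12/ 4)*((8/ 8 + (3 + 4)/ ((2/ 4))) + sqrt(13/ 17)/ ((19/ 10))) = 405.73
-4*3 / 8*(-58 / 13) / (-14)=-87 / 182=-0.48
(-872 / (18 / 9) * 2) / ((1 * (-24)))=36.33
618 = 618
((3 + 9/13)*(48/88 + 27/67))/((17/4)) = 134208/162877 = 0.82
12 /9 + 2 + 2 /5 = 56 /15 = 3.73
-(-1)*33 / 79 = 33 / 79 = 0.42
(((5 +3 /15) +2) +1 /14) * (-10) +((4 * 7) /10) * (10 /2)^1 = -411 /7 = -58.71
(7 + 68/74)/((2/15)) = 4395/74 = 59.39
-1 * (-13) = 13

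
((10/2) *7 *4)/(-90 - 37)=-140/127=-1.10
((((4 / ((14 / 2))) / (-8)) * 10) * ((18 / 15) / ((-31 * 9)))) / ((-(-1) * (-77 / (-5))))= 10 / 50127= 0.00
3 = 3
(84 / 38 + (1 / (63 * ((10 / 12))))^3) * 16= 777926432 / 21994875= 35.37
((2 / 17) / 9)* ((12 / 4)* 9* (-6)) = -36 / 17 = -2.12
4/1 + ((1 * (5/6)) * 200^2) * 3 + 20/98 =4900206/49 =100004.20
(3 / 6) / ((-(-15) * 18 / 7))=7 / 540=0.01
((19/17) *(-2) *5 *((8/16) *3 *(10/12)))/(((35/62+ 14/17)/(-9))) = 90.58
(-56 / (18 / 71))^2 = 3952144 / 81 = 48791.90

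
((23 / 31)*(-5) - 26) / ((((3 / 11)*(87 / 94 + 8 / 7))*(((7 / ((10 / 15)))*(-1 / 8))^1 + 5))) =-35553056 / 2489269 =-14.28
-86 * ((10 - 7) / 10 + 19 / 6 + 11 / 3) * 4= -36808 / 15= -2453.87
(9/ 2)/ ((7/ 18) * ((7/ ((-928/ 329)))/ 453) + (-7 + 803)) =34051104/ 6023245831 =0.01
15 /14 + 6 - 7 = 1 /14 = 0.07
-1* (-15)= 15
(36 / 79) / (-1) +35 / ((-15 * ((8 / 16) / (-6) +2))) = -3040 / 1817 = -1.67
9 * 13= 117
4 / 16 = 1 / 4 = 0.25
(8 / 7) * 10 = 80 / 7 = 11.43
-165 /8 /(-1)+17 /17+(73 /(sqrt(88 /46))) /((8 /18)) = 173 /8+657 * sqrt(253) /88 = 140.38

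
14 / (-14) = -1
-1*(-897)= 897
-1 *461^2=-212521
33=33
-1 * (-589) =589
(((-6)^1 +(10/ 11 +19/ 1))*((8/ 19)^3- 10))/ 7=-10415934/ 528143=-19.72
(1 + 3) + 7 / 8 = 39 / 8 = 4.88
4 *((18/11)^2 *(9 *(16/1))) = 186624/121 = 1542.35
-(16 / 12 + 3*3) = -31 / 3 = -10.33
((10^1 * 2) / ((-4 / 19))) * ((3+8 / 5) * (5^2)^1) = -10925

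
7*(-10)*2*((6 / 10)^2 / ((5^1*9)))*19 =-532 / 25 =-21.28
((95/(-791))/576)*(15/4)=-475/607488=-0.00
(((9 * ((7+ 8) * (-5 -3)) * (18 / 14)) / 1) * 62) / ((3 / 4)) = -803520 / 7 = -114788.57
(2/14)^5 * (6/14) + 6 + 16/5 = 5411869/588245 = 9.20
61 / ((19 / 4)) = 244 / 19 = 12.84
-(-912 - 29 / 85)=77549 / 85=912.34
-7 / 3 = -2.33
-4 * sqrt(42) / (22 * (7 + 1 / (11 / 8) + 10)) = -2 * sqrt(42) / 195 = -0.07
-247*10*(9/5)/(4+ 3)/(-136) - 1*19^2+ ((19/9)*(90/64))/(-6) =-8152729/22848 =-356.82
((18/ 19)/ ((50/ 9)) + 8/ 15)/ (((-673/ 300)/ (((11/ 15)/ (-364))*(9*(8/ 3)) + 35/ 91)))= -0.11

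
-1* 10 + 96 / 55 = -454 / 55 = -8.25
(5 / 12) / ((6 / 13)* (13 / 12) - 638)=-0.00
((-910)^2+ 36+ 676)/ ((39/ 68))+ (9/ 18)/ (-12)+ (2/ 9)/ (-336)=3550630504/ 2457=1445108.06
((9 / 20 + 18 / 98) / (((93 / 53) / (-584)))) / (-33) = 533922 / 83545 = 6.39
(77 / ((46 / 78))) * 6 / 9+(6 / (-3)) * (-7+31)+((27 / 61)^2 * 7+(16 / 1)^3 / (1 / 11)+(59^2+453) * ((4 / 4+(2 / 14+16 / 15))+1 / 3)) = 23578122869 / 427915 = 55100.01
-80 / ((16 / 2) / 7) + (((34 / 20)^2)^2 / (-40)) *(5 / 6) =-33683521 / 480000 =-70.17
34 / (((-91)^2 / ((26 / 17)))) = 4 / 637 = 0.01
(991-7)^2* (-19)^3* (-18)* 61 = 7292112158592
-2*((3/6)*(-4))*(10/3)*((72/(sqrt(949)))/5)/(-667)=-192*sqrt(949)/632983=-0.01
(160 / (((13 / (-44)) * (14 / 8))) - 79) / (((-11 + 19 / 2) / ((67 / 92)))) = 789461 / 4186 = 188.60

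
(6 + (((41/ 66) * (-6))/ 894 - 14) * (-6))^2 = 21771297601/ 2686321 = 8104.50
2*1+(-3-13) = -14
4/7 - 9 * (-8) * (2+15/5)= 2524/7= 360.57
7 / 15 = 0.47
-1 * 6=-6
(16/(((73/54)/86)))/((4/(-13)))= -241488/73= -3308.05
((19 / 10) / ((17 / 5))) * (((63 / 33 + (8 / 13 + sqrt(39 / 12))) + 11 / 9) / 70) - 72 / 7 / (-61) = 19 * sqrt(13) / 4760 + 18547229 / 93423330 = 0.21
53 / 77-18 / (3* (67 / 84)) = -35257 / 5159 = -6.83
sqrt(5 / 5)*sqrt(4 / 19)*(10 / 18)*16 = 160*sqrt(19) / 171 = 4.08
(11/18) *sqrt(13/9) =11 *sqrt(13)/54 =0.73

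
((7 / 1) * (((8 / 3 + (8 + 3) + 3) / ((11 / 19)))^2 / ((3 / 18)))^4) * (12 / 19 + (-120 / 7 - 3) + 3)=-70657954320747011.38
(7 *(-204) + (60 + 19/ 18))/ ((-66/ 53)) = 1304065/ 1188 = 1097.70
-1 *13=-13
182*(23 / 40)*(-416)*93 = -20243496 / 5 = -4048699.20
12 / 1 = 12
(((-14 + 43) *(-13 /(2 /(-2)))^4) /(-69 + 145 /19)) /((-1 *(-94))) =-15737111 /109604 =-143.58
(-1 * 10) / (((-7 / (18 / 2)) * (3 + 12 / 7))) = 30 / 11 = 2.73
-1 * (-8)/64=1/8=0.12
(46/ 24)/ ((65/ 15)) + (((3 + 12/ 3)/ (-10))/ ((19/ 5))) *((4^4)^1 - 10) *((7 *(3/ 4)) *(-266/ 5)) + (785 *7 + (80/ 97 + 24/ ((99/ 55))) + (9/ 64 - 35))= 21949197227/ 1210560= 18131.44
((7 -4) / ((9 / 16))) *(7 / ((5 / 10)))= 224 / 3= 74.67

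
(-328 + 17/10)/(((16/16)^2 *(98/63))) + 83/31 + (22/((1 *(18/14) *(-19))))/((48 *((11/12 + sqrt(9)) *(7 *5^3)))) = -180582754999/872014500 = -207.09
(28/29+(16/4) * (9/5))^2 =66.68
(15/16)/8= 15/128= 0.12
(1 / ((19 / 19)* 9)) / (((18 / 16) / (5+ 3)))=64 / 81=0.79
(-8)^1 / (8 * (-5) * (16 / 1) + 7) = 0.01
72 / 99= 8 / 11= 0.73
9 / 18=1 / 2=0.50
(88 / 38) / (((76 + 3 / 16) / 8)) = 5632 / 23161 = 0.24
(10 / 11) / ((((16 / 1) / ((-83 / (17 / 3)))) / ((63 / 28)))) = -11205 / 5984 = -1.87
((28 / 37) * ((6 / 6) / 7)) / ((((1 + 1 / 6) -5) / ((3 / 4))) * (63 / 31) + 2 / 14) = -0.01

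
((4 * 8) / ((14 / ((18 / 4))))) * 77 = 792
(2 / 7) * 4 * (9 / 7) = 72 / 49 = 1.47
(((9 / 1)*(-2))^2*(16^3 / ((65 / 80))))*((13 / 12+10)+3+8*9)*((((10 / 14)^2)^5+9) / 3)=423435215.66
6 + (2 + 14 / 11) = 102 / 11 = 9.27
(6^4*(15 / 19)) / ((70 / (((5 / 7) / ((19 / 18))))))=174960 / 17689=9.89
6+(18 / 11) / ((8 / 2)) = 141 / 22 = 6.41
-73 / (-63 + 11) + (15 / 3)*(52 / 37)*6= 83821 / 1924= 43.57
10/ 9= 1.11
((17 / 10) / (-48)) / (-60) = 17 / 28800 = 0.00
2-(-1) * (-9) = -7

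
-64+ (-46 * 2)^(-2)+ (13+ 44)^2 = 26957841/8464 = 3185.00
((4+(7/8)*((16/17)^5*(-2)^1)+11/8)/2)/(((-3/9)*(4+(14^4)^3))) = -139121361/1287955973495301313600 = -0.00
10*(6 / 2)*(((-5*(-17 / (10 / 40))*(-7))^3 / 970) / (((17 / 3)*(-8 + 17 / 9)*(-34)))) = -377848800 / 1067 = -354122.59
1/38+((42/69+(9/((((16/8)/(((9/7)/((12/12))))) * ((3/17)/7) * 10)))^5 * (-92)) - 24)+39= -204772998195351249/349600000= -585735120.70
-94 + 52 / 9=-794 / 9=-88.22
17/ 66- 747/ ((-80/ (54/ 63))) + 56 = 593773/ 9240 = 64.26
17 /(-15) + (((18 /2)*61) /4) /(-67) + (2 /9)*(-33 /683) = -2921911 /915220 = -3.19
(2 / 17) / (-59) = -2 / 1003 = -0.00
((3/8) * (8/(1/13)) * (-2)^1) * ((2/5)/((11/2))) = -312/55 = -5.67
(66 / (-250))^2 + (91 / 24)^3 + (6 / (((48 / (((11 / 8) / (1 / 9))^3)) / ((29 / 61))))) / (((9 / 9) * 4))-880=-336151856608003 / 421632000000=-797.26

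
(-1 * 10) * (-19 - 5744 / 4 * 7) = 100710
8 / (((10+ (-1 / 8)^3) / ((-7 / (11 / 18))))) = -516096 / 56309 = -9.17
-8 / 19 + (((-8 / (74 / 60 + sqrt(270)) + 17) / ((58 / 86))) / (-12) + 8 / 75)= -96638777783 / 39941604300 + 77400 * sqrt(30) / 7007299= -2.36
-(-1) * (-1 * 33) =-33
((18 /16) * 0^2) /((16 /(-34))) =0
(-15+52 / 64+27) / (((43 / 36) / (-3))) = -5535 / 172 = -32.18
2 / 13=0.15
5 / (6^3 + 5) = 5 / 221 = 0.02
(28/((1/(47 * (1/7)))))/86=94/43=2.19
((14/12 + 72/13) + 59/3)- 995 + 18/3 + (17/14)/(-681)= -59655143/61971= -962.63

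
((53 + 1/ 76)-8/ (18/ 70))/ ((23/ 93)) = 464411/ 5244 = 88.56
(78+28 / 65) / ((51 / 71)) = 361958 / 3315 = 109.19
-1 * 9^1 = -9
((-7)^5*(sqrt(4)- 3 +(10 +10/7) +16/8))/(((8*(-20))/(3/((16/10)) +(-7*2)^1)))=-20262039/1280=-15829.72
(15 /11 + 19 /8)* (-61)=-20069 /88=-228.06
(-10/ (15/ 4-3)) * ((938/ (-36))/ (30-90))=-469/ 81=-5.79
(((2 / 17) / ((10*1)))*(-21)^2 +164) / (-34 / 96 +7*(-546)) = -0.04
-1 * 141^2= -19881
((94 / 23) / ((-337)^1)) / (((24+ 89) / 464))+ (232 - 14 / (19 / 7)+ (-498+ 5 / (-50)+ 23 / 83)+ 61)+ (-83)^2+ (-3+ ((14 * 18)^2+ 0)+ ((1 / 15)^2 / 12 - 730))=259002346674786581 / 3729337067700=69449.97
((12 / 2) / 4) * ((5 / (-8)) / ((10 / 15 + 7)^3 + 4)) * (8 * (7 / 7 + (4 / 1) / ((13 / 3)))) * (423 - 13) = -83025 / 6383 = -13.01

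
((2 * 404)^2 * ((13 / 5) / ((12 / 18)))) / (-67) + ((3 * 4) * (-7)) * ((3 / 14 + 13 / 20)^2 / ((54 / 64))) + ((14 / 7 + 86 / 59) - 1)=-237050515939 / 6225975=-38074.44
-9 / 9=-1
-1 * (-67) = 67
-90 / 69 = -30 / 23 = -1.30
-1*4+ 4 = 0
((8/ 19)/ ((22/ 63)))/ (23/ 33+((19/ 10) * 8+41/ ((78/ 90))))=24570/ 1287953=0.02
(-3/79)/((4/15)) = -45/316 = -0.14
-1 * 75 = -75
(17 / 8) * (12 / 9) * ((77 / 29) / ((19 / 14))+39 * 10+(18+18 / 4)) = 7764427 / 6612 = 1174.29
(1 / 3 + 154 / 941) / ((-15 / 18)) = -2806 / 4705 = -0.60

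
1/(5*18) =1/90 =0.01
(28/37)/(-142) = -14/2627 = -0.01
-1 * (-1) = 1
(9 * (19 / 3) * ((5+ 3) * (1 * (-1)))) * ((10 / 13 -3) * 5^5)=41325000 / 13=3178846.15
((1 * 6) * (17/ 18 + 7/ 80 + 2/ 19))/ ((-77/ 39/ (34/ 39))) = -264469/ 87780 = -3.01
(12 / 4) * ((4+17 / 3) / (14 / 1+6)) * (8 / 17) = 58 / 85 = 0.68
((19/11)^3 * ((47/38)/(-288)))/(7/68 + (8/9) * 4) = -288439/47681744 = -0.01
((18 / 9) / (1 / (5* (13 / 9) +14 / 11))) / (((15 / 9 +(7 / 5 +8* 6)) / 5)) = 21025 / 12639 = 1.66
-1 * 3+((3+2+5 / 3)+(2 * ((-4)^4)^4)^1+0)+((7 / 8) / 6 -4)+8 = 137438953597 / 16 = 8589934599.81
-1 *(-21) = 21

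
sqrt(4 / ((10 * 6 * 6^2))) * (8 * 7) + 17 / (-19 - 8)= -17 / 27 + 28 * sqrt(15) / 45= 1.78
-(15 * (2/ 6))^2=-25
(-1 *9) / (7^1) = -9 / 7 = -1.29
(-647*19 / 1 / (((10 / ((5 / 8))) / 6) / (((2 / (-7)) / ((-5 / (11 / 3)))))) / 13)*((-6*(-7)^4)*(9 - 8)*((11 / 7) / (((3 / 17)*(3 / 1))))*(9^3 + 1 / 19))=451665729746 / 195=2316234511.52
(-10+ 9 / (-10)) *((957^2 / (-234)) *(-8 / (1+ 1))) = -11091949 / 65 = -170645.37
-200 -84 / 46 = -4642 / 23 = -201.83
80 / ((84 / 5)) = 100 / 21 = 4.76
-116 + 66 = -50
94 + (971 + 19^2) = 1426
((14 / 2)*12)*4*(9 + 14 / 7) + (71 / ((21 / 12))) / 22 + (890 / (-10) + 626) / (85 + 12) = 27660547 / 7469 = 3703.38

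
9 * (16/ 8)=18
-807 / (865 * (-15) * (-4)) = -0.02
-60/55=-12/11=-1.09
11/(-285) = -11/285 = -0.04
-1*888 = -888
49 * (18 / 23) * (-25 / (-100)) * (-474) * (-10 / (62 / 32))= 16722720 / 713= 23454.03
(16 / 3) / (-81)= -16 / 243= -0.07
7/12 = 0.58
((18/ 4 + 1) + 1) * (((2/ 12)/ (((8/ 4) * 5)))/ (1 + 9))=13/ 1200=0.01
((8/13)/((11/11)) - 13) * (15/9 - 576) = 277403/39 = 7112.90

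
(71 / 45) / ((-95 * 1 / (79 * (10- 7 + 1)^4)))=-1435904 / 4275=-335.88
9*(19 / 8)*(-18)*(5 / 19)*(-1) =405 / 4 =101.25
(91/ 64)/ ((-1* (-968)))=91/ 61952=0.00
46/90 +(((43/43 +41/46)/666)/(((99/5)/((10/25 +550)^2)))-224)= -227522827/1263735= -180.04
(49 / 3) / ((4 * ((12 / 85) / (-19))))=-79135 / 144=-549.55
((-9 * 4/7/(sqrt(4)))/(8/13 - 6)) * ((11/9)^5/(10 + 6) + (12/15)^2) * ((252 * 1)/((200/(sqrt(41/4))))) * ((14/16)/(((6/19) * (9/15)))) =4728276293 * sqrt(41)/4199040000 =7.21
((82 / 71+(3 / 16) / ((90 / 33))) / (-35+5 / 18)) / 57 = -0.00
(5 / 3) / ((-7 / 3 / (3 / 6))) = -5 / 14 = -0.36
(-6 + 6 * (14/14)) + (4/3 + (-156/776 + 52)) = 30923/582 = 53.13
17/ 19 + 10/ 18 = 248/ 171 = 1.45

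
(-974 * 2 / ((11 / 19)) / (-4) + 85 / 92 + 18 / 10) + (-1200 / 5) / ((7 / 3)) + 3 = 26354201 / 35420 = 744.05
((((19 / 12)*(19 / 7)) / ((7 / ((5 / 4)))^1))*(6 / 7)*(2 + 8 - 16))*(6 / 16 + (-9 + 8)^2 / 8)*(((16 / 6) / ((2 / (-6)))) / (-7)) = -5415 / 2401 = -2.26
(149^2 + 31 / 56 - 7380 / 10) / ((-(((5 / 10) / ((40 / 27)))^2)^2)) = -75975680000 / 45927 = -1654270.47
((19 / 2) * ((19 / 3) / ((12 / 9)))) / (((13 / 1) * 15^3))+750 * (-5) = -1316249639 / 351000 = -3750.00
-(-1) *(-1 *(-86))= 86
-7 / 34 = -0.21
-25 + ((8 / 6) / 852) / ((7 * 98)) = -10958849 / 438354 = -25.00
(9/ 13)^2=81/ 169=0.48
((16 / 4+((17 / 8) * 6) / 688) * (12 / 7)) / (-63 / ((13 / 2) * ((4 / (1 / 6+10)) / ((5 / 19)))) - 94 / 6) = -24584157 / 79043804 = -0.31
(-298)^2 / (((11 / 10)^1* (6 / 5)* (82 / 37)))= 41071850 / 1353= 30356.13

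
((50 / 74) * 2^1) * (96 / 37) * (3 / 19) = 14400 / 26011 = 0.55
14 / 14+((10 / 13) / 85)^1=223 / 221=1.01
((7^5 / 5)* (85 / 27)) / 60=285719 / 1620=176.37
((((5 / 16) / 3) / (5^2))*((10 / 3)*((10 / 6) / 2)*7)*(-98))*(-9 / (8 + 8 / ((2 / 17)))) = 1715 / 1824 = 0.94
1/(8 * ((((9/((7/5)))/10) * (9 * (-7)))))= -1/324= -0.00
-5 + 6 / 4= -7 / 2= -3.50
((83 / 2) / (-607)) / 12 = -83 / 14568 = -0.01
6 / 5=1.20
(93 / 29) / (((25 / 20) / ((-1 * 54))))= -138.54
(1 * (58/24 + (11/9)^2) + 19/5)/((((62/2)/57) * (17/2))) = 237329/142290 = 1.67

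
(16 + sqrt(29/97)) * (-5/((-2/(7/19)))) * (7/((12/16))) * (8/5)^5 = 3211264 * sqrt(2813)/3455625 + 51380224/35625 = 1491.54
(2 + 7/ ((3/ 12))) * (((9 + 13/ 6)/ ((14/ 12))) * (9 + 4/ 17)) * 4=1262280/ 119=10607.39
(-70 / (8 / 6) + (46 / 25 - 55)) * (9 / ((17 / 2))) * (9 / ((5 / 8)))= -1611.00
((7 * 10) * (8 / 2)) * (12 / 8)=420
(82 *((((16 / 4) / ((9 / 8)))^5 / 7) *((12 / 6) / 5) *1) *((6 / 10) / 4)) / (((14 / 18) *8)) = 64.19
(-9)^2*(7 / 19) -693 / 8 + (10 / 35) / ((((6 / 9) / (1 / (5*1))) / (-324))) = -449829 / 5320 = -84.55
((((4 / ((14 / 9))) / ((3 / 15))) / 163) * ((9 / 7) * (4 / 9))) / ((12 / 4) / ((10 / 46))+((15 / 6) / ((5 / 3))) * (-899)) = -0.00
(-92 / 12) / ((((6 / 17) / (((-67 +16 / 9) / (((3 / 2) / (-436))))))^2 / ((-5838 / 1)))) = 129136097534695.12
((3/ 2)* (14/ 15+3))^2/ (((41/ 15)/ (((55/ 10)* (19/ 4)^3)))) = 787913907/ 104960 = 7506.80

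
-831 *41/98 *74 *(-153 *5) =964379655/49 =19681217.45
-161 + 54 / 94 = -7540 / 47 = -160.43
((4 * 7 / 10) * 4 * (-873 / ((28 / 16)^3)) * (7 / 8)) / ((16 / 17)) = -59364 / 35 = -1696.11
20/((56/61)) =305/14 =21.79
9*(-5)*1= -45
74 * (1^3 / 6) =37 / 3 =12.33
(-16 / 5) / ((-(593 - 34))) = 0.01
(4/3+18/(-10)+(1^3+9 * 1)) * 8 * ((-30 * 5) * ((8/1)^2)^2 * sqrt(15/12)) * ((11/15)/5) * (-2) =103088128 * sqrt(5)/15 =15367470.79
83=83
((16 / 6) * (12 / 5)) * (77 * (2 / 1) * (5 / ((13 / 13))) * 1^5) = 4928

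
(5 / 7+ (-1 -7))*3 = -153 / 7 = -21.86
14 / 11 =1.27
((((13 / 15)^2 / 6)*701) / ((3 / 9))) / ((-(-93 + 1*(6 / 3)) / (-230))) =-209599 / 315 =-665.39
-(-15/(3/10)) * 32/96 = 50/3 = 16.67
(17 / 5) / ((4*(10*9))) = 17 / 1800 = 0.01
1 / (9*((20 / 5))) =1 / 36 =0.03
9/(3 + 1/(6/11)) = 54/29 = 1.86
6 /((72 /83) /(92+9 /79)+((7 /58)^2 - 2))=-12190954344 /4014921457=-3.04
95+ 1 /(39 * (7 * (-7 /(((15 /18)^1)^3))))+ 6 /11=433826201 /4540536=95.55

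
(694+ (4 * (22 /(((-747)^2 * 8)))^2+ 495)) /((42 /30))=7404474768246785 /8718473234268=849.29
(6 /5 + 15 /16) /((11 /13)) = 2.53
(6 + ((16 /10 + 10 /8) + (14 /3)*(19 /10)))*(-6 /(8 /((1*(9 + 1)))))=-1063 /8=-132.88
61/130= 0.47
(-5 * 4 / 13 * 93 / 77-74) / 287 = -75934 / 287287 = -0.26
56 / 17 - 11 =-131 / 17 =-7.71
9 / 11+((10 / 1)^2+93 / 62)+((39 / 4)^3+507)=1081469 / 704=1536.18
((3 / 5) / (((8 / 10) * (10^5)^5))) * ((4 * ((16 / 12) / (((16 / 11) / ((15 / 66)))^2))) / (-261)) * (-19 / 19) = 1 / 26726400000000000000000000000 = 0.00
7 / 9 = 0.78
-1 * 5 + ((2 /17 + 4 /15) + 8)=863 /255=3.38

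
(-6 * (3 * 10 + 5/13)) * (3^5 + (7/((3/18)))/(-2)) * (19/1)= -768973.85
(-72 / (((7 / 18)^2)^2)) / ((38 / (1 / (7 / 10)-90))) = 2343064320 / 319333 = 7337.37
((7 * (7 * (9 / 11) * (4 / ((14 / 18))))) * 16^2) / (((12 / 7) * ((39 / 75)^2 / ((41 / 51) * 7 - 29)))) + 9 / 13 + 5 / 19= -1598042306284 / 600457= -2661376.76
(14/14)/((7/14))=2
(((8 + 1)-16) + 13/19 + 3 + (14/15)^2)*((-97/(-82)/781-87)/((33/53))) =3086102136971/9034725150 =341.58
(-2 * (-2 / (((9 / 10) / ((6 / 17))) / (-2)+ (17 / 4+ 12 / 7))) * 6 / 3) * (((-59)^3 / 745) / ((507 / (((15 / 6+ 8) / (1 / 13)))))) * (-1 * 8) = 2576274176 / 2543281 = 1012.97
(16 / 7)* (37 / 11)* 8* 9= 42624 / 77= 553.56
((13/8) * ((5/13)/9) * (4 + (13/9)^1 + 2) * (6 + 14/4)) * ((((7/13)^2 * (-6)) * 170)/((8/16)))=-2904.91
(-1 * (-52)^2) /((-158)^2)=-676 /6241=-0.11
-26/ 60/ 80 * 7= -91/ 2400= -0.04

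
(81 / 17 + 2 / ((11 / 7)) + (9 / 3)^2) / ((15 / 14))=39368 / 2805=14.03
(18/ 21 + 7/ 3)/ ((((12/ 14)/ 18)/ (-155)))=-10385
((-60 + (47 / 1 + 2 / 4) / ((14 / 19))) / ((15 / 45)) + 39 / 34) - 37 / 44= 17932 / 1309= 13.70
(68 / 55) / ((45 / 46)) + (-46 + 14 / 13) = -43.66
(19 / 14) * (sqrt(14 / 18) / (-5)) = -19 * sqrt(7) / 210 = -0.24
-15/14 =-1.07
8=8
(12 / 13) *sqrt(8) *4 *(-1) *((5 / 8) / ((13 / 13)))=-60 *sqrt(2) / 13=-6.53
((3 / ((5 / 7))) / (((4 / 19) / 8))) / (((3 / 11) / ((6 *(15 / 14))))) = 3762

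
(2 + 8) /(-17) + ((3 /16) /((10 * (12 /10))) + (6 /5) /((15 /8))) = 1833 /27200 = 0.07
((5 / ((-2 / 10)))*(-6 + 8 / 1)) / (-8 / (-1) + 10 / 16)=-400 / 69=-5.80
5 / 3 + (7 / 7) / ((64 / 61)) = 503 / 192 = 2.62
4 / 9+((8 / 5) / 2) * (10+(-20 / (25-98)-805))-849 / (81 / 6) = -458734 / 657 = -698.23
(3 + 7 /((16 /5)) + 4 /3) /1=313 /48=6.52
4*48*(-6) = -1152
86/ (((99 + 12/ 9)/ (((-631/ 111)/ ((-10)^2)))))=-631/ 12950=-0.05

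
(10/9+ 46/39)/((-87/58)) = -536/351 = -1.53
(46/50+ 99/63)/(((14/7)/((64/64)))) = 218/175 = 1.25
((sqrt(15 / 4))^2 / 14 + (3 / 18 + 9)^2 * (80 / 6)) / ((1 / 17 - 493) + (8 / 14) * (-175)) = -1.89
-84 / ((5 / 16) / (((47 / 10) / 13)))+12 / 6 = -30934 / 325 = -95.18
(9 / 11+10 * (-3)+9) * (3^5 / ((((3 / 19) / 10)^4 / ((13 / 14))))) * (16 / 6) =-15044256240000 / 77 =-195379951168.83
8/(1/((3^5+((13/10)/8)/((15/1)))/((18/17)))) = 4957421/2700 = 1836.08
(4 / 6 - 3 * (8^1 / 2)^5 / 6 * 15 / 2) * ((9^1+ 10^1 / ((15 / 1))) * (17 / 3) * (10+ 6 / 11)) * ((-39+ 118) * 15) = -260183096680 / 99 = -2628112087.68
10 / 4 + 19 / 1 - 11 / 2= 16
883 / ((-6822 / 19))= -16777 / 6822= -2.46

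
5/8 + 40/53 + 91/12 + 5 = 17761/1272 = 13.96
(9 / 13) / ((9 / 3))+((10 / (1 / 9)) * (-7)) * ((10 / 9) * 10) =-90997 / 13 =-6999.77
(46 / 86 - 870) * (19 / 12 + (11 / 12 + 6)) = -635579 / 86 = -7390.45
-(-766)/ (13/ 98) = 75068/ 13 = 5774.46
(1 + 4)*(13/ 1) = 65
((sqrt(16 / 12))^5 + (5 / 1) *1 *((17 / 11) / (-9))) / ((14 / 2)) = 0.17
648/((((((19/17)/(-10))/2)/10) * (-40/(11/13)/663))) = 30899880/19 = 1626309.47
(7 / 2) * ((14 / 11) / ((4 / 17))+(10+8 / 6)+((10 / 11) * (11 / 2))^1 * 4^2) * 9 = 134085 / 44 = 3047.39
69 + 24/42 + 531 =600.57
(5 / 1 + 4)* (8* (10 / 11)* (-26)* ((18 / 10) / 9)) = -3744 / 11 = -340.36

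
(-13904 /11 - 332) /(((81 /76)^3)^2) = -102516362002432 /94143178827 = -1088.94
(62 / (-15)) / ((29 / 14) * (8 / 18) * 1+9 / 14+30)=-2604 / 19885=-0.13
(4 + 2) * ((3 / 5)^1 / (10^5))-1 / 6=-124973 / 750000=-0.17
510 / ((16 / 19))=4845 / 8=605.62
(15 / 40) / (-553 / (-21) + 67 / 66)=0.01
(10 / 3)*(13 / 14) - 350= -7285 / 21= -346.90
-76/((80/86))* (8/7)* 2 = -6536/35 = -186.74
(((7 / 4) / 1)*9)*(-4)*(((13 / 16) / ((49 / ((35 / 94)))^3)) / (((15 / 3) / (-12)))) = 8775 / 162794464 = 0.00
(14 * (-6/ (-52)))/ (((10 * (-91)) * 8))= -3/ 13520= -0.00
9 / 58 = 0.16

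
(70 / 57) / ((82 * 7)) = 5 / 2337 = 0.00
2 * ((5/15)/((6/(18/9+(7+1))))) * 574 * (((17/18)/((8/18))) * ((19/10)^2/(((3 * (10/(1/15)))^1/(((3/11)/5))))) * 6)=1761319/495000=3.56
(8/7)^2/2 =32/49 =0.65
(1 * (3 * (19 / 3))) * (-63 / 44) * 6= -3591 / 22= -163.23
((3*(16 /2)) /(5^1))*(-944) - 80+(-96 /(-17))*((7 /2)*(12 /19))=-7426928 /1615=-4598.72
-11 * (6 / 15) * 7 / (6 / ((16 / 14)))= -88 / 15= -5.87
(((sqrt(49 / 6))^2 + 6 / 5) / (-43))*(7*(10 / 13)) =-1967 / 1677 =-1.17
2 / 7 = 0.29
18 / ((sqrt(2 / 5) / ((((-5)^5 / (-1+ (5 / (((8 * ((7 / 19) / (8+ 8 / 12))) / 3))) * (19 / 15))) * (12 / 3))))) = -9450000 * sqrt(10) / 4609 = -6483.73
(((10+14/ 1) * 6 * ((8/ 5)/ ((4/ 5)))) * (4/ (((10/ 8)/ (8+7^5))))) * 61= 945298944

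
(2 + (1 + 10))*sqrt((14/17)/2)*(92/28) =299*sqrt(119)/119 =27.41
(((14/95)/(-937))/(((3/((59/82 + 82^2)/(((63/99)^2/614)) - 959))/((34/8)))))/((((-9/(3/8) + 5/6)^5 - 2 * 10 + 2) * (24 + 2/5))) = 225628964432208/16172609352623703707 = 0.00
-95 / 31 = -3.06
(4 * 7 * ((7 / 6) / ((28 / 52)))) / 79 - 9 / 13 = 233 / 3081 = 0.08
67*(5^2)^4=26171875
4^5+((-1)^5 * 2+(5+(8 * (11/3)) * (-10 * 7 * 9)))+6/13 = -226883/13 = -17452.54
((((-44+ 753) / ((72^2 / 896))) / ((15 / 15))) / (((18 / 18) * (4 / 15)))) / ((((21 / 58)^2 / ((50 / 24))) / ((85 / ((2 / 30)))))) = 31676790625 / 3402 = 9311225.93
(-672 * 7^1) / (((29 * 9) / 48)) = -25088 / 29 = -865.10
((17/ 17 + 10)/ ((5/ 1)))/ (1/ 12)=132/ 5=26.40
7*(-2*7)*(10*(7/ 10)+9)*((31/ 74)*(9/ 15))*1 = -72912/ 185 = -394.12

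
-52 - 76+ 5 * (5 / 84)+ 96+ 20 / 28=-2603 / 84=-30.99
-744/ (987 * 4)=-0.19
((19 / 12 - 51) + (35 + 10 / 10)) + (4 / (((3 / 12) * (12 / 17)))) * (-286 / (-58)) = 11409 / 116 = 98.35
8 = 8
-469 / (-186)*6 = 469 / 31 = 15.13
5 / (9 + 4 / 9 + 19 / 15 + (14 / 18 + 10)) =225 / 967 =0.23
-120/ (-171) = 40/ 57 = 0.70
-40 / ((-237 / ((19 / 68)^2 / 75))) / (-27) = -361 / 55479330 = -0.00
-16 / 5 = -3.20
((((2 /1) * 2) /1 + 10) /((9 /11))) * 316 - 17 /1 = 48511 /9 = 5390.11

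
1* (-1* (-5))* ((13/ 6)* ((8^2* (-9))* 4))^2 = 124600320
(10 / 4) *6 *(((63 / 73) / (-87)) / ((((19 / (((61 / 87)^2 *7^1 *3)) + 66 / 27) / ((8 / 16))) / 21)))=-1550708145 / 4252913278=-0.36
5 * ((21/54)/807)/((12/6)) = 35/29052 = 0.00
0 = 0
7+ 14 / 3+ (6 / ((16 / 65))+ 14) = 1201 / 24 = 50.04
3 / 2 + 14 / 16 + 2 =35 / 8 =4.38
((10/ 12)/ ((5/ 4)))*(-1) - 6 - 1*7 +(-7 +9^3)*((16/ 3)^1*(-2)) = -7715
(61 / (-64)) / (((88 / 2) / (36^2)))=-4941 / 176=-28.07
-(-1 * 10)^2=-100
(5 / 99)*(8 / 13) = 40 / 1287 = 0.03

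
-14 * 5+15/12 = -68.75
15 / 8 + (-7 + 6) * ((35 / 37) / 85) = 9379 / 5032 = 1.86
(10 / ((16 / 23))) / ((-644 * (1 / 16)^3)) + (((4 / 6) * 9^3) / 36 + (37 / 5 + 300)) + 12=16903 / 70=241.47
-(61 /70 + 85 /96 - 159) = 528337 /3360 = 157.24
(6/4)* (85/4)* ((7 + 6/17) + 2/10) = 963/4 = 240.75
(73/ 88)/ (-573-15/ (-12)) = -73/ 50314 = -0.00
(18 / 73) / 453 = 6 / 11023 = 0.00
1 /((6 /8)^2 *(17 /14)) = 224 /153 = 1.46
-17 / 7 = -2.43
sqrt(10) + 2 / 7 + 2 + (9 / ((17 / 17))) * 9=86.45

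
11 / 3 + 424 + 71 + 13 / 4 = 6023 / 12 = 501.92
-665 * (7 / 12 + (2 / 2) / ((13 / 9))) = -132335 / 156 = -848.30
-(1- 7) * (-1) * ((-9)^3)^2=-3188646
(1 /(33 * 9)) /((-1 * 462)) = -1 /137214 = -0.00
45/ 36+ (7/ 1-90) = -327/ 4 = -81.75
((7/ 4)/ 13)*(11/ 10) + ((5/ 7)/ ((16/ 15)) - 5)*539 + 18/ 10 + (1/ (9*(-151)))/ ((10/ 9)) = -366235353/ 157040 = -2332.12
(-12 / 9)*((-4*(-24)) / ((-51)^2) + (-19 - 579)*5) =10369192 / 2601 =3986.62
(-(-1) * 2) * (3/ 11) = 6/ 11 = 0.55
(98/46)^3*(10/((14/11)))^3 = 57066625/12167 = 4690.28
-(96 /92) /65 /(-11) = 24 /16445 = 0.00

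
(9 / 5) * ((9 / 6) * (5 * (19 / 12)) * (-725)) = -123975 / 8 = -15496.88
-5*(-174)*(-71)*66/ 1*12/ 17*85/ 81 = -3019866.67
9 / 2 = 4.50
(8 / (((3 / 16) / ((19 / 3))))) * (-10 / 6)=-12160 / 27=-450.37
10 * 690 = 6900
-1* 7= -7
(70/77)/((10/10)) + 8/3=118/33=3.58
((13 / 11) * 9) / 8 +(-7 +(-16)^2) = 22029 / 88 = 250.33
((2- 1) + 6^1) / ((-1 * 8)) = -7 / 8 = -0.88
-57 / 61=-0.93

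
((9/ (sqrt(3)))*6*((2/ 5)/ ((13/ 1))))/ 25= 36*sqrt(3)/ 1625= 0.04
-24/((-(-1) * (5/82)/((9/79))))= -17712/395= -44.84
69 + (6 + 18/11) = 843/11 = 76.64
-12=-12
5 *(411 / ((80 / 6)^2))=3699 / 320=11.56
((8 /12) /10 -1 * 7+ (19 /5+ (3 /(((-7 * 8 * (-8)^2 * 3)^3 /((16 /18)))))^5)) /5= -344724204044293569771106325363641779567078917486852211474437 /550091814964298249634744136218577307819806783223700337459200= -0.63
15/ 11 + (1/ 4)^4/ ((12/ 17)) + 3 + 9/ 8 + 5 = 354619/ 33792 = 10.49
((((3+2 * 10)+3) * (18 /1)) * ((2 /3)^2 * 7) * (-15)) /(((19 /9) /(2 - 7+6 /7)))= 42858.95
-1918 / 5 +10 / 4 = -3811 / 10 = -381.10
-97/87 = -1.11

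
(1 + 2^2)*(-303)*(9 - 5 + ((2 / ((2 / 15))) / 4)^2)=-27364.69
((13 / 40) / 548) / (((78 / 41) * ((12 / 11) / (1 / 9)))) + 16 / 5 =3.20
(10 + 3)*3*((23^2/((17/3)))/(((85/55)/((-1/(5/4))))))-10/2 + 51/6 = -5436469/2890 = -1881.13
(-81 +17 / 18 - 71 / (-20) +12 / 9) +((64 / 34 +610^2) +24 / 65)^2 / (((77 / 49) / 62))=2641443843938343685451 / 483525900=5462879742198.60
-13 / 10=-1.30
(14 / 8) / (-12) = -7 / 48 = -0.15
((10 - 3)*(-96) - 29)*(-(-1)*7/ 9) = -4907/ 9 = -545.22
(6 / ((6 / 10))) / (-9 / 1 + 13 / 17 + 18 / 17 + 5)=-170 / 37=-4.59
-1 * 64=-64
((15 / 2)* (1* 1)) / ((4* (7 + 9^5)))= 15 / 472448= 0.00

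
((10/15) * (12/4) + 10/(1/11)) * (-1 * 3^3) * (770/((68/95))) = -55301400/17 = -3253023.53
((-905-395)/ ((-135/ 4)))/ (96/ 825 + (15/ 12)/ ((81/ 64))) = 34.89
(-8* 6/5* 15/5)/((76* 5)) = -36/475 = -0.08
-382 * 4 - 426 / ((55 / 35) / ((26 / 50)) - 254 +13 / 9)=-155962705 / 102184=-1526.29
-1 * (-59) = 59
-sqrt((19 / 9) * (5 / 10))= -sqrt(38) / 6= -1.03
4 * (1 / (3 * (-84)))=-1 / 63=-0.02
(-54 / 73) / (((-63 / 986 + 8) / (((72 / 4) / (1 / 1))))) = -958392 / 571225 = -1.68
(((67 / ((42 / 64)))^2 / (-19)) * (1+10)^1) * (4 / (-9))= 202256384 / 75411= 2682.05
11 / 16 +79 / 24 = 191 / 48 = 3.98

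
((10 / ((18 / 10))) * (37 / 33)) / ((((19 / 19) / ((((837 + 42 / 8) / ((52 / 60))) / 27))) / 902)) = 212948875 / 1053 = 202230.65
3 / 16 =0.19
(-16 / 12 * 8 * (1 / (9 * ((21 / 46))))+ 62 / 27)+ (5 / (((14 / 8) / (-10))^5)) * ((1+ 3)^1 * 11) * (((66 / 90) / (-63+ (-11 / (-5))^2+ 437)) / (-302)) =8.29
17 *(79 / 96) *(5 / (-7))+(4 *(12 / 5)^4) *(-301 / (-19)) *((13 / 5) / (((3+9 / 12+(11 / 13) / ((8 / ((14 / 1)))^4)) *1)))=457.77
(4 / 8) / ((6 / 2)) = 1 / 6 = 0.17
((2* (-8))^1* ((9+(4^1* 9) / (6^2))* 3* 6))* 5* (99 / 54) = -26400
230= 230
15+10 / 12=95 / 6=15.83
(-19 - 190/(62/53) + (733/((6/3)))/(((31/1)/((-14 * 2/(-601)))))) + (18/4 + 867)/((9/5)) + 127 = 1551655/3606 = 430.30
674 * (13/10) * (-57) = -249717/5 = -49943.40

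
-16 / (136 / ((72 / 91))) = -144 / 1547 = -0.09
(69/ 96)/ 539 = 23/ 17248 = 0.00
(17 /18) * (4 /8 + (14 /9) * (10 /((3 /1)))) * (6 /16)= 5219 /2592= 2.01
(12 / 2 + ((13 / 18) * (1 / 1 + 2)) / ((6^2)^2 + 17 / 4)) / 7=93644 / 109221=0.86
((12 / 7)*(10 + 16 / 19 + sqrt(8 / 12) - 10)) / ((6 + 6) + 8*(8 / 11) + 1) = 44*sqrt(6) / 1449 + 704 / 9177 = 0.15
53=53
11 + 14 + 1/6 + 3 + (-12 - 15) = 7/6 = 1.17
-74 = -74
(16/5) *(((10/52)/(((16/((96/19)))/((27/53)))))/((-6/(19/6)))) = -36/689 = -0.05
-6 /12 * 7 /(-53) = 7 /106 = 0.07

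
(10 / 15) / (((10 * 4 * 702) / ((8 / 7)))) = 1 / 36855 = 0.00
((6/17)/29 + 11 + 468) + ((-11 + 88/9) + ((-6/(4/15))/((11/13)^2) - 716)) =-269.64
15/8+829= 6647/8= 830.88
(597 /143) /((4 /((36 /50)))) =5373 /7150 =0.75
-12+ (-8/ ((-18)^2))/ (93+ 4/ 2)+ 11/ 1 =-7697/ 7695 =-1.00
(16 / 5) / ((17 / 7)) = 112 / 85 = 1.32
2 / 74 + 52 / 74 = 27 / 37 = 0.73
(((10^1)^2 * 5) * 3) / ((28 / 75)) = 28125 / 7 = 4017.86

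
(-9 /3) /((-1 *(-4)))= -3 /4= -0.75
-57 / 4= -14.25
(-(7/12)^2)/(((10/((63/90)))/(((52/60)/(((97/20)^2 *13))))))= -343/5080860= -0.00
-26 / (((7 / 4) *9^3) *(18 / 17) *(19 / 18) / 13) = -22984 / 96957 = -0.24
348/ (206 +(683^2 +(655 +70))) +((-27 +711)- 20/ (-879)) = 70259846353/ 102715545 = 684.02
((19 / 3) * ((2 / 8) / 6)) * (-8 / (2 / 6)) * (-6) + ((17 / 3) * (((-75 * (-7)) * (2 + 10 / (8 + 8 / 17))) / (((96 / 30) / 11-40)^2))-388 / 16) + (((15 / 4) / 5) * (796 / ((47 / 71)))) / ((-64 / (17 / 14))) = 6087072391 / 2305884672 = 2.64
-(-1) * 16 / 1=16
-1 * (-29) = 29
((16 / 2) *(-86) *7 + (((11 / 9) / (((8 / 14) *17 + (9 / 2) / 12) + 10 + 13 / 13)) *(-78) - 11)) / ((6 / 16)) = -136944616 / 10629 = -12884.05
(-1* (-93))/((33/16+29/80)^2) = 148800/9409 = 15.81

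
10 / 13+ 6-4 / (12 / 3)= 75 / 13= 5.77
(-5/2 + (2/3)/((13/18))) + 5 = 89/26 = 3.42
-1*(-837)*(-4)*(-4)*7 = 93744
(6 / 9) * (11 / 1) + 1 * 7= 43 / 3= 14.33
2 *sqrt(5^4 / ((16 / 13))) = 25 *sqrt(13) / 2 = 45.07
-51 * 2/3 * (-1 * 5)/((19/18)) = 3060/19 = 161.05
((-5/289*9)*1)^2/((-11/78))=-157950/918731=-0.17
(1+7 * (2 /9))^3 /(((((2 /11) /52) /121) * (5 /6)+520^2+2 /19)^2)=21040376562418928 /92174595663341894385454209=0.00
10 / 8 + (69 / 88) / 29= 3259 / 2552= 1.28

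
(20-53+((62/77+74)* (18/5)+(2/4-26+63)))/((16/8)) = 42165/308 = 136.90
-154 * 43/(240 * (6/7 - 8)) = 23177/6000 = 3.86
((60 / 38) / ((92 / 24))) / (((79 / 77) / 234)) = 3243240 / 34523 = 93.94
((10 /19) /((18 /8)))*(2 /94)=0.00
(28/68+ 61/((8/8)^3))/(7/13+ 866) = 4524/63835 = 0.07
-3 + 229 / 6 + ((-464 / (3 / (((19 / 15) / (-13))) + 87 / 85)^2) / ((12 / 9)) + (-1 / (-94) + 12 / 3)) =117014130927 / 3017030768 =38.78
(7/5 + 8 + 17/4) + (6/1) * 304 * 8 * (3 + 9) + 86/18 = 31522037/180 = 175122.43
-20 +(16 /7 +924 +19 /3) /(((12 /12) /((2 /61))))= 13550 /1281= 10.58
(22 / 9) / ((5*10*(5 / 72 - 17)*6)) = -44 / 91425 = -0.00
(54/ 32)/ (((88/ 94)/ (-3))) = -3807/ 704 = -5.41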